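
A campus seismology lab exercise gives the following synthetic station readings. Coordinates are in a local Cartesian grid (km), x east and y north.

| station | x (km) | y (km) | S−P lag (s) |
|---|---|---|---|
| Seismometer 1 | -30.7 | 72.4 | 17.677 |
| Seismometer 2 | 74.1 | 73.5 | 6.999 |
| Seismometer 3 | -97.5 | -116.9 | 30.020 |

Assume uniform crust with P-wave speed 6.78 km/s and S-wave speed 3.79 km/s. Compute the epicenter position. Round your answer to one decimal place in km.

Distance from S−P lag: d = Δt · v_P v_S / (v_P − v_S) = Δt · (6.78·3.79)/(6.78−3.79) ≈ 8.5940·Δt.
So d_Seismometer 1 = 151.92, d_Seismometer 2 = 60.15, d_Seismometer 3 = 257.99 km.
Circle about each station: (x + 30.7)² + (y − 72.4)² = 151.92²; (x − 74.1)² + (y − 73.5)² = 60.15²; (x + 97.5)² + (y + 116.9)² = 257.99².
Subtracting the Seismometer 1 equation from the Seismometer 2 and Seismometer 3 equations removes the quadratic terms:
209.6 x + 2.2 y = 24170.47
-133.6 x − 378.6 y = -26491.54
Solving the 2×2 system: x ≈ 115.0, y ≈ 29.4 km.
Check against Seismometer 1 (with the unrounded x, y): √((x + 30.7)²+(y − 72.4)²) = 151.92 ≈ 151.92 km. ✓

x ≈ 115.0 km, y ≈ 29.4 km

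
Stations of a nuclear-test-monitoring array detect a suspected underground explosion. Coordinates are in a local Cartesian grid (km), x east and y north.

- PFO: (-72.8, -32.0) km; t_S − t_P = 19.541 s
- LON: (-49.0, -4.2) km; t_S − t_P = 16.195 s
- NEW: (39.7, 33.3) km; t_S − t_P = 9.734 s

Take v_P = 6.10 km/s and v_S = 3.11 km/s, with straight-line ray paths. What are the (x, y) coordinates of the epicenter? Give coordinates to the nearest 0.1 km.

51.1 km east, -27.4 km north

Distance from S−P lag: d = Δt · v_P v_S / (v_P − v_S) = Δt · (6.10·3.11)/(6.10−3.11) ≈ 6.3448·Δt.
So d_PFO = 123.98, d_LON = 102.75, d_NEW = 61.76 km.
Circle about each station: (x + 72.8)² + (y + 32.0)² = 123.98²; (x + 49.0)² + (y + 4.2)² = 102.75²; (x − 39.7)² + (y − 33.3)² = 61.76².
Subtracting the PFO equation from the LON and NEW equations removes the quadratic terms:
47.6 x + 55.6 y = 908.28
225.0 x + 130.6 y = 7917.88
Solving the 2×2 system: x ≈ 51.1, y ≈ -27.4 km.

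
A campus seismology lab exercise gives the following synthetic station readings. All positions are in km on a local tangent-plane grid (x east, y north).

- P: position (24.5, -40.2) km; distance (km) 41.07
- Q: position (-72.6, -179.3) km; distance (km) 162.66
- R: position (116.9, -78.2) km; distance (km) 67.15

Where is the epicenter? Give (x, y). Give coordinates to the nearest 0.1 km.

50.0 km east, -72.4 km north

Circle about each station: (x − 24.5)² + (y + 40.2)² = 41.07²; (x + 72.6)² + (y + 179.3)² = 162.66²; (x − 116.9)² + (y + 78.2)² = 67.15².
Subtracting the P equation from the Q and R equations removes the quadratic terms:
-194.2 x − 278.2 y = 10431.43
184.8 x − 76.0 y = 14742.18
Solving the 2×2 system: x ≈ 50.0, y ≈ -72.4 km.
Check against P (with the unrounded x, y): √((x − 24.5)²+(y + 40.2)²) = 41.07 ≈ 41.07 km. ✓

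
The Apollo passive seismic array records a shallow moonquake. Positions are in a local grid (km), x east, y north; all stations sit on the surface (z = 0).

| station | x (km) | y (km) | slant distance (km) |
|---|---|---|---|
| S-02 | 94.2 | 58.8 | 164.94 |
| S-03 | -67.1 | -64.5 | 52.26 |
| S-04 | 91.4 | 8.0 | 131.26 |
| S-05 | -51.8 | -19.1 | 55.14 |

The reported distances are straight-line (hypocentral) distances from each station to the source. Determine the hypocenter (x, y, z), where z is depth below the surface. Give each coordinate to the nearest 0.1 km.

Each station gives a sphere (x−x_i)² + (y−y_i)² + z² = d_i² (stations at z=0).
Subtracting the S-02 sphere from S-03 and S-04: z² cancels, leaving linear equations in x and y:
-322.6 x − 246.6 y = 20805.68
-5.6 x − 101.6 y = 6062.90
Solving: x ≈ -19.708, y ≈ -58.588 km (keep extra digits for the depth step; rounded: -19.7, -58.6).
Then from the S-02 sphere: z² = 164.94² − (x − 94.2)² − (y − 58.8)² with x = -19.708, y = -58.588, so z ≈ 21.219 ≈ 21.2 km.

(-19.7, -58.6, 21.2)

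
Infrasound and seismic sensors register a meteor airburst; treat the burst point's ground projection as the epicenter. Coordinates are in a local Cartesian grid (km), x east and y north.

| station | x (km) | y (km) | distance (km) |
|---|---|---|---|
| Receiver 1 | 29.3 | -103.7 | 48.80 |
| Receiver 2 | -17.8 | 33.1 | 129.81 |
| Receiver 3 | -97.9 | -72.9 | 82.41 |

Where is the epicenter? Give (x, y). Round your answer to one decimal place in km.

Circle about each station: (x − 29.3)² + (y + 103.7)² = 48.80²; (x + 17.8)² + (y − 33.1)² = 129.81²; (x + 97.9)² + (y + 72.9)² = 82.41².
Subtracting the Receiver 1 equation from the Receiver 2 and Receiver 3 equations removes the quadratic terms:
-94.2 x + 273.6 y = -24668.93
-254.4 x + 61.6 y = -1123.33
Solving the 2×2 system: x ≈ -19.0, y ≈ -96.7 km.
Check against Receiver 1 (with the unrounded x, y): √((x − 29.3)²+(y + 103.7)²) = 48.80 ≈ 48.80 km. ✓

(-19.0, -96.7)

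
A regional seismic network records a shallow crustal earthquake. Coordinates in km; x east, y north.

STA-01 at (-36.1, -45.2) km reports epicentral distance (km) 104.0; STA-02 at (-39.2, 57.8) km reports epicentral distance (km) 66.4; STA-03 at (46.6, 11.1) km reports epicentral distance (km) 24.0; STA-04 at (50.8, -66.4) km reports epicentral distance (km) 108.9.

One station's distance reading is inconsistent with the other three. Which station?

Solve using three stations at a time. Using STA-01, STA-02, STA-04 (subtract circle equations pairwise → linear system) gives (x, y) ≈ (24.5, 39.3).
Distances from that point to each station vs reported:
  STA-01: calculated 104.0 vs reported 104.0 → residual 0.0 km
  STA-02: calculated 66.4 vs reported 66.4 → residual 0.0 km
  STA-03: calculated 35.8 vs reported 24.0 → residual 11.8 km
  STA-04: calculated 108.9 vs reported 108.9 → residual 0.0 km
STA-01, STA-02, STA-04 are mutually consistent (residuals ≈ 0); STA-03 is off by 11.8 km.

STA-03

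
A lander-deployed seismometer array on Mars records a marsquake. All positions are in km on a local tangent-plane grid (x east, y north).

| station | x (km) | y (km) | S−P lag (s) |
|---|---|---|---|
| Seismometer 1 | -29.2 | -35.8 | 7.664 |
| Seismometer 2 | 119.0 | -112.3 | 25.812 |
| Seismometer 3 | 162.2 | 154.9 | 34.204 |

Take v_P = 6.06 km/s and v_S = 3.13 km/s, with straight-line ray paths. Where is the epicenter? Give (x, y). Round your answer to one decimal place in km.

Distance from S−P lag: d = Δt · v_P v_S / (v_P − v_S) = Δt · (6.06·3.13)/(6.06−3.13) ≈ 6.4737·Δt.
So d_Seismometer 1 = 49.61, d_Seismometer 2 = 167.10, d_Seismometer 3 = 221.42 km.
Circle about each station: (x + 29.2)² + (y + 35.8)² = 49.61²; (x − 119.0)² + (y + 112.3)² = 167.10²; (x − 162.2)² + (y − 154.9)² = 221.42².
Subtracting pairs of circle equations eliminates x²+y² and gives linear equations (the radical axes):
296.4 x − 153.0 y = -823.25
382.8 x + 381.4 y = 1602.91
Solving the 2×2 system: x ≈ -0.4, y ≈ 4.6 km.

-0.4 km east, 4.6 km north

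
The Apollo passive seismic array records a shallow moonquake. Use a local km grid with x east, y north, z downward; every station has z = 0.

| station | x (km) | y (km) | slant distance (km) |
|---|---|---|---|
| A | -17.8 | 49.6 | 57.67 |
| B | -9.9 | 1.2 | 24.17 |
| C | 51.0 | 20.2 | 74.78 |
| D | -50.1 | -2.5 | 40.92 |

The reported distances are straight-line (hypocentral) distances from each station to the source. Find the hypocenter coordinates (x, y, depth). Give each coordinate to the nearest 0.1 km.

x ≈ -16.2 km, y ≈ -3.3 km, depth ≈ 22.9 km

Each station gives a sphere (x−x_i)² + (y−y_i)² + z² = d_i² (stations at z=0).
Subtracting the A sphere from B and C: z² cancels, leaving linear equations in x and y:
15.8 x − 96.8 y = 64.09
137.6 x − 58.8 y = -2034.18
Solving: x ≈ -16.196, y ≈ -3.306 km (keep extra digits for the depth step; rounded: -16.2, -3.3).
Then from the A sphere: z² = 57.67² − (x + 17.8)² − (y − 49.6)² with x = -16.196, y = -3.306, so z ≈ 22.896 ≈ 22.9 km.
Check against D (with the unrounded solution): distance 40.92 ≈ 40.92 km. ✓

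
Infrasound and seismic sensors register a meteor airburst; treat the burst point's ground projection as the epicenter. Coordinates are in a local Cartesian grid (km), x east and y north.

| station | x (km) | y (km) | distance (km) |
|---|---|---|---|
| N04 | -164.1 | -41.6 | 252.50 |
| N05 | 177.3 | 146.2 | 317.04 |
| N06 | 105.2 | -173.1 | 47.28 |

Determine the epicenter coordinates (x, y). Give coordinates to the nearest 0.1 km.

Circle about each station: (x + 164.1)² + (y + 41.6)² = 252.50²; (x − 177.3)² + (y − 146.2)² = 317.04²; (x − 105.2)² + (y + 173.1)² = 47.28².
Subtracting the N04 equation from the N05 and N06 equations removes the quadratic terms:
682.8 x + 375.6 y = -12607.75
538.6 x − 263.0 y = 73892.13
Solving the 2×2 system: x ≈ 64.0, y ≈ -149.9 km.

x ≈ 64.0 km, y ≈ -149.9 km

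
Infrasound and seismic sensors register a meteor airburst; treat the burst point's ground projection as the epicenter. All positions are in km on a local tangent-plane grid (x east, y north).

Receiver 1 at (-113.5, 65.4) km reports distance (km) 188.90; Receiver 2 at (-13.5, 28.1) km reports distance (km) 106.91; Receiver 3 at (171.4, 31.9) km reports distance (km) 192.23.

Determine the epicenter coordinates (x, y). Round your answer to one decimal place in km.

(12.1, -75.7)

Circle about each station: (x + 113.5)² + (y − 65.4)² = 188.90²; (x + 13.5)² + (y − 28.1)² = 106.91²; (x − 171.4)² + (y − 31.9)² = 192.23².
Subtracting the Receiver 1 equation from the Receiver 2 and Receiver 3 equations removes the quadratic terms:
200.0 x − 74.6 y = 8065.91
569.8 x − 67.0 y = 11967.00
Solving the 2×2 system: x ≈ 12.1, y ≈ -75.7 km.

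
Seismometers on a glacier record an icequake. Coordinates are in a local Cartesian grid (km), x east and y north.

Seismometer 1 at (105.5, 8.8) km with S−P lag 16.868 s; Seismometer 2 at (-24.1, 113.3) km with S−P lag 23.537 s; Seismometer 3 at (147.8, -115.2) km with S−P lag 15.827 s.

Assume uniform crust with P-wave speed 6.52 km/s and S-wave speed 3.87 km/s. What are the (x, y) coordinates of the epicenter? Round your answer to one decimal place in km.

Distance from S−P lag: d = Δt · v_P v_S / (v_P − v_S) = Δt · (6.52·3.87)/(6.52−3.87) ≈ 9.5217·Δt.
So d_Seismometer 1 = 160.61, d_Seismometer 2 = 224.11, d_Seismometer 3 = 150.70 km.
Circle about each station: (x − 105.5)² + (y − 8.8)² = 160.61²; (x + 24.1)² + (y − 113.3)² = 224.11²; (x − 147.8)² + (y + 115.2)² = 150.70².
Subtracting the Seismometer 1 equation from the Seismometer 2 and Seismometer 3 equations removes the quadratic terms:
-259.2 x + 209.0 y = -22219.71
84.6 x − 248.0 y = 26993.27
Solving the 2×2 system: x ≈ -2.8, y ≈ -109.8 km.

-2.8 km east, -109.8 km north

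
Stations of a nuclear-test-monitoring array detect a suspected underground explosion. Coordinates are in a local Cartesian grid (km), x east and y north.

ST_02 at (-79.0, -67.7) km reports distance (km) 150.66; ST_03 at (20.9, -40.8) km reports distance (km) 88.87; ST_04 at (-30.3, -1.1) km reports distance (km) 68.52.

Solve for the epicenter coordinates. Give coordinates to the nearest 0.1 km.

Circle about each station: (x + 79.0)² + (y + 67.7)² = 150.66²; (x − 20.9)² + (y + 40.8)² = 88.87²; (x + 30.3)² + (y + 1.1)² = 68.52².
Subtracting the ST_02 equation from the ST_03 and ST_04 equations removes the quadratic terms:
199.8 x + 53.8 y = 6077.72
97.4 x + 133.2 y = 8098.46
Solving the 2×2 system: x ≈ 17.5, y ≈ 48.0 km.

x ≈ 17.5 km, y ≈ 48.0 km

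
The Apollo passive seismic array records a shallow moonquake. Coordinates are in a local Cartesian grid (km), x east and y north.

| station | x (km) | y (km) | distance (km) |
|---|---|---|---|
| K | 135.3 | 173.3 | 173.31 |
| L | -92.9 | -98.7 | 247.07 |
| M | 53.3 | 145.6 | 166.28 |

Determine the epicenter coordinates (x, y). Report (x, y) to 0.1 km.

133.6 km east, -0.0 km north

Circle about each station: (x − 135.3)² + (y − 173.3)² = 173.31²; (x + 92.9)² + (y + 98.7)² = 247.07²; (x − 53.3)² + (y − 145.6)² = 166.28².
Subtracting pairs of circle equations eliminates x²+y² and gives linear equations (the radical axes):
-456.4 x − 544.0 y = -60974.11
-164.0 x − 55.4 y = -21911.41
Solving the 2×2 system: x ≈ 133.6, y ≈ -0.0 km.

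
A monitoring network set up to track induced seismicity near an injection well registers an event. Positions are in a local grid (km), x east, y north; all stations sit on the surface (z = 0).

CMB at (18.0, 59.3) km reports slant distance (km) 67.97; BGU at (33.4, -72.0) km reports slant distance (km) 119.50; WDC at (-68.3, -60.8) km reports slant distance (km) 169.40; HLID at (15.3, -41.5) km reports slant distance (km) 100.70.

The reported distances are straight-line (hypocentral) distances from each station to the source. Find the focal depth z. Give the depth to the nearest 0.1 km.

z ≈ 43.1 km

Each station gives a sphere (x−x_i)² + (y−y_i)² + z² = d_i² (stations at z=0).
Subtracting the CMB sphere from BGU and WDC: z² cancels, leaving linear equations in x and y:
30.8 x − 262.6 y = -7201.26
-172.6 x − 240.2 y = -19555.40
Solving: x ≈ 64.593, y ≈ 34.999 km (keep extra digits for the depth step; rounded: 64.6, 35.0).
Then from the CMB sphere: z² = 67.97² − (x − 18.0)² − (y − 59.3)² with x = 64.593, y = 34.999, so z ≈ 43.110 ≈ 43.1 km.
Check against HLID (with the unrounded solution): distance 100.70 ≈ 100.70 km. ✓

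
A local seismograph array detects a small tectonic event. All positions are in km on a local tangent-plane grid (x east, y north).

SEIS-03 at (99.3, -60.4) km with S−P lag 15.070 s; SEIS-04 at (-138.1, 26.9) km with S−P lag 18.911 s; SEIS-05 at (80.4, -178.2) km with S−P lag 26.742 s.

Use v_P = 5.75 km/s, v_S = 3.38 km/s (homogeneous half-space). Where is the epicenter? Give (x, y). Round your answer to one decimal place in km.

16.9 km east, 31.7 km north

Distance from S−P lag: d = Δt · v_P v_S / (v_P − v_S) = Δt · (5.75·3.38)/(5.75−3.38) ≈ 8.2004·Δt.
So d_SEIS-03 = 123.58, d_SEIS-04 = 155.08, d_SEIS-05 = 219.30 km.
Circle about each station: (x − 99.3)² + (y + 60.4)² = 123.58²; (x + 138.1)² + (y − 26.9)² = 155.08²; (x − 80.4)² + (y + 178.2)² = 219.30².
Subtracting the SEIS-03 equation from the SEIS-04 and SEIS-05 equations removes the quadratic terms:
-474.8 x + 174.6 y = -2491.22
-37.8 x − 235.6 y = -8109.72
Solving the 2×2 system: x ≈ 16.9, y ≈ 31.7 km.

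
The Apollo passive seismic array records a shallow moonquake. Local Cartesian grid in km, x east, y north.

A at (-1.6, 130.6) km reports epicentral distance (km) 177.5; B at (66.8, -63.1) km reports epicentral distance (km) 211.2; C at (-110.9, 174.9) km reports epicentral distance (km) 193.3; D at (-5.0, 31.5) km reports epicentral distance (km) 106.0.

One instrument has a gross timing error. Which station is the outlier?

Solve using three stations at a time. Using A, C, D (subtract circle equations pairwise → linear system) gives (x, y) ≈ (-98.6, -18.0).
Distances from that point to each station vs reported:
  A: calculated 177.4 vs reported 177.5 → residual 0.1 km
  B: calculated 171.5 vs reported 211.2 → residual 39.7 km
  C: calculated 193.2 vs reported 193.3 → residual 0.1 km
  D: calculated 105.9 vs reported 106.0 → residual 0.1 km
A, C, D are mutually consistent (residuals ≈ 0); B is off by 39.7 km.

B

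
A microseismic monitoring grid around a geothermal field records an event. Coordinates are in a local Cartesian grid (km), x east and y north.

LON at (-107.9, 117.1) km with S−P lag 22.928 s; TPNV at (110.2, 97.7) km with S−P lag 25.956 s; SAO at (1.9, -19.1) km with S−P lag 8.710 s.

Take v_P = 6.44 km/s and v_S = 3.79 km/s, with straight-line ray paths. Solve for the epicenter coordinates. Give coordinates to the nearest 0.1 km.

-44.7 km east, -84.4 km north

Distance from S−P lag: d = Δt · v_P v_S / (v_P − v_S) = Δt · (6.44·3.79)/(6.44−3.79) ≈ 9.2104·Δt.
So d_LON = 211.18, d_TPNV = 239.07, d_SAO = 80.22 km.
Circle about each station: (x + 107.9)² + (y − 117.1)² = 211.18²; (x − 110.2)² + (y − 97.7)² = 239.07²; (x − 1.9)² + (y + 19.1)² = 80.22².
Subtracting the LON equation from the TPNV and SAO equations removes the quadratic terms:
436.2 x − 38.8 y = -16222.96
219.6 x − 272.4 y = 13175.34
Solving the 2×2 system: x ≈ -44.7, y ≈ -84.4 km.
Check against LON (with the unrounded x, y): √((x + 107.9)²+(y − 117.1)²) = 211.18 ≈ 211.18 km. ✓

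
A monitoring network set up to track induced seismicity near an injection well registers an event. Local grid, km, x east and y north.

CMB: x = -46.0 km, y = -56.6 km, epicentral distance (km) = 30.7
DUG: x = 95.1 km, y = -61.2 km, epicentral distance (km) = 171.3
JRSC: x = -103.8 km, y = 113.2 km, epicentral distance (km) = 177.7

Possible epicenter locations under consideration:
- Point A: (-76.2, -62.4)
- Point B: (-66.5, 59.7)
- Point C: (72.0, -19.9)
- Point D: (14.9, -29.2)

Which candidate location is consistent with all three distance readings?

Point A

For each candidate, compare |candidate − station| to the reported distance:
Point A: residuals CMB 0.1, DUG 0.0, JRSC 0.1 → max 0.1 km
Point B: residuals CMB 87.4, DUG 30.5, JRSC 112.5 → max 112.5 km
Point C: residuals CMB 92.9, DUG 124.0, JRSC 42.8 → max 124.0 km
Point D: residuals CMB 36.1, DUG 85.0, JRSC 7.7 → max 85.0 km
Only Point A has all residuals ≈ 0.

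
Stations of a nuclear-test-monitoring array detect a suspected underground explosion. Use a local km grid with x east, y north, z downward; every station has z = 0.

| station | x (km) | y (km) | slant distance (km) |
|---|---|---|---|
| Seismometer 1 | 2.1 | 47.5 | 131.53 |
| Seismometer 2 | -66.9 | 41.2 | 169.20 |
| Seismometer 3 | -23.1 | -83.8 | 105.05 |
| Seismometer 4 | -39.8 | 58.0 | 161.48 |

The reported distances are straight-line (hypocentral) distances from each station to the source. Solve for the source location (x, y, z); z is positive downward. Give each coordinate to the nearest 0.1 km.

Each station gives a sphere (x−x_i)² + (y−y_i)² + z² = d_i² (stations at z=0).
Subtracting the Seismometer 1 sphere from Seismometer 2 and Seismometer 3: z² cancels, leaving linear equations in x and y:
-138.0 x − 12.6 y = -7416.11
-50.4 x − 262.6 y = 11560.03
Solving: x ≈ 58.789, y ≈ -55.305 km (keep extra digits for the depth step; rounded: 58.8, -55.3).
Then from the Seismometer 1 sphere: z² = 131.53² − (x − 2.1)² − (y − 47.5)² with x = 58.789, y = -55.305, so z ≈ 59.310 ≈ 59.3 km.

(58.8, -55.3, 59.3)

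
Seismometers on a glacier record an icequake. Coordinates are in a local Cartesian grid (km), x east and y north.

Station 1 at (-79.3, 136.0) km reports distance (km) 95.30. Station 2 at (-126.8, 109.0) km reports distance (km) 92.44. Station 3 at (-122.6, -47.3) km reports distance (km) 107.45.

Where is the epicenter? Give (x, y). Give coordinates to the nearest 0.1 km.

Circle about each station: (x + 79.3)² + (y − 136.0)² = 95.30²; (x + 126.8)² + (y − 109.0)² = 92.44²; (x + 122.6)² + (y + 47.3)² = 107.45².
Subtracting the Station 1 equation from the Station 2 and Station 3 equations removes the quadratic terms:
-95.0 x − 54.0 y = 3711.69
-86.6 x − 366.6 y = -9979.85
Solving the 2×2 system: x ≈ -63.0, y ≈ 42.1 km.

-63.0 km east, 42.1 km north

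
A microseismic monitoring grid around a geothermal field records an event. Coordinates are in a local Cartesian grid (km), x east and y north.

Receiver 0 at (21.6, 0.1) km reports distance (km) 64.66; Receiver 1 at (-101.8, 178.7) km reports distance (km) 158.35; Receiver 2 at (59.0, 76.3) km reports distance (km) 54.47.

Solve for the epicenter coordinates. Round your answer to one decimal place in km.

Circle about each station: (x − 21.6)² + (y − 0.1)² = 64.66²; (x + 101.8)² + (y − 178.7)² = 158.35²; (x − 59.0)² + (y − 76.3)² = 54.47².
Subtracting the Receiver 0 equation from the Receiver 1 and Receiver 2 equations removes the quadratic terms:
-246.8 x + 357.2 y = 20936.55
74.8 x + 152.4 y = 10050.05
Solving the 2×2 system: x ≈ 6.2, y ≈ 62.9 km.

6.2 km east, 62.9 km north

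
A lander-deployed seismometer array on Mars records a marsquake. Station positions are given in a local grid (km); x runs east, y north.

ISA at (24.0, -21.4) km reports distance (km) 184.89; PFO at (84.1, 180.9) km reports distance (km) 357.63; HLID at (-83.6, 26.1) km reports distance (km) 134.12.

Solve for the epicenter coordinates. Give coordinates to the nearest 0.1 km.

Circle about each station: (x − 24.0)² + (y + 21.4)² = 184.89²; (x − 84.1)² + (y − 180.9)² = 357.63²; (x + 83.6)² + (y − 26.1)² = 134.12².
Subtracting pairs of circle equations eliminates x²+y² and gives linear equations (the radical axes):
120.2 x + 404.6 y = -54951.24
-215.2 x + 95.0 y = 22832.35
Solving the 2×2 system: x ≈ -146.8, y ≈ -92.2 km.

(-146.8, -92.2)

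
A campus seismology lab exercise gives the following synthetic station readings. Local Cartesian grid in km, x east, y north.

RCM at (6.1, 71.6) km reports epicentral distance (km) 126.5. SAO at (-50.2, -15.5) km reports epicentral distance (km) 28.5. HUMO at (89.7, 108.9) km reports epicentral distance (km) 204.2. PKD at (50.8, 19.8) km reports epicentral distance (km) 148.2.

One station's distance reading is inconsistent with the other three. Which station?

Solve using three stations at a time. Using RCM, SAO, HUMO (subtract circle equations pairwise → linear system) gives (x, y) ≈ (-46.0, -43.6).
Distances from that point to each station vs reported:
  RCM: calculated 126.5 vs reported 126.5 → residual 0.0 km
  SAO: calculated 28.4 vs reported 28.5 → residual 0.1 km
  HUMO: calculated 204.2 vs reported 204.2 → residual 0.0 km
  PKD: calculated 115.8 vs reported 148.2 → residual 32.4 km
RCM, SAO, HUMO are mutually consistent (residuals ≈ 0); PKD is off by 32.4 km.

PKD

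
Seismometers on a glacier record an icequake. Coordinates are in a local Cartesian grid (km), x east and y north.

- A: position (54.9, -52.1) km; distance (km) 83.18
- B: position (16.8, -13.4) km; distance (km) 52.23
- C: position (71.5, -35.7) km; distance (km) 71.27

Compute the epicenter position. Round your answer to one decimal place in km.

(45.1, 30.5)

Circle about each station: (x − 54.9)² + (y + 52.1)² = 83.18²; (x − 16.8)² + (y + 13.4)² = 52.23²; (x − 71.5)² + (y + 35.7)² = 71.27².
Subtracting the A equation from the B and C equations removes the quadratic terms:
-76.2 x + 77.4 y = -1075.68
33.2 x + 32.8 y = 2497.82
Solving the 2×2 system: x ≈ 45.1, y ≈ 30.5 km.
Check against A (with the unrounded x, y): √((x − 54.9)²+(y + 52.1)²) = 83.18 ≈ 83.18 km. ✓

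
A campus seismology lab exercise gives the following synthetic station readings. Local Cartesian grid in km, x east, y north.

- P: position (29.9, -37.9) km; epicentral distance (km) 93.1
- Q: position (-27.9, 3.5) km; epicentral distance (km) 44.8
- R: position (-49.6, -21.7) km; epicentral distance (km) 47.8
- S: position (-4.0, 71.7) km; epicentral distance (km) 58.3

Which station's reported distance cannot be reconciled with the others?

Q

Solve using three stations at a time. Using P, R, S (subtract circle equations pairwise → linear system) gives (x, y) ≈ (-38.8, 24.9).
Distances from that point to each station vs reported:
  P: calculated 93.1 vs reported 93.1 → residual 0.0 km
  Q: calculated 24.1 vs reported 44.8 → residual 20.7 km
  R: calculated 47.8 vs reported 47.8 → residual 0.0 km
  S: calculated 58.3 vs reported 58.3 → residual 0.0 km
P, R, S are mutually consistent (residuals ≈ 0); Q is off by 20.7 km.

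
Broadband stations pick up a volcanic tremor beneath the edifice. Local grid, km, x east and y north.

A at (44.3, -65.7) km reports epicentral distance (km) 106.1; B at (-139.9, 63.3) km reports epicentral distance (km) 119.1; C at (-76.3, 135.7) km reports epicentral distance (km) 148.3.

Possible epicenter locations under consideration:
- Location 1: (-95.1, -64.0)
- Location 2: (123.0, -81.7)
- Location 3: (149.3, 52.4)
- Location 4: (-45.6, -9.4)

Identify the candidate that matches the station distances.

For each candidate, compare |candidate − station| to the reported distance:
Location 1: residuals A 33.3, B 15.9, C 52.3 → max 52.3 km
Location 2: residuals A 25.8, B 181.1, C 146.6 → max 181.1 km
Location 3: residuals A 51.9, B 170.3, C 92.2 → max 170.3 km
Location 4: residuals A 0.0, B 0.0, C 0.0 → max 0.0 km
Only Location 4 has all residuals ≈ 0.

Location 4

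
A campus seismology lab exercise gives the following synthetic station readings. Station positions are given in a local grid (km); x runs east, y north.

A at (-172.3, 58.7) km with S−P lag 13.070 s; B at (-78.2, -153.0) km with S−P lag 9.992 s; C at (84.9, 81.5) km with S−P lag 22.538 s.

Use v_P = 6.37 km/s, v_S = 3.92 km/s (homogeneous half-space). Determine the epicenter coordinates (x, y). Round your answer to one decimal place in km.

Distance from S−P lag: d = Δt · v_P v_S / (v_P − v_S) = Δt · (6.37·3.92)/(6.37−3.92) ≈ 10.1920·Δt.
So d_A = 133.21, d_B = 101.84, d_C = 229.71 km.
Circle about each station: (x + 172.3)² + (y − 58.7)² = 133.21²; (x + 78.2)² + (y + 153.0)² = 101.84²; (x − 84.9)² + (y − 81.5)² = 229.71².
Subtracting the A equation from the B and C equations removes the quadratic terms:
188.2 x − 423.4 y = 3764.78
514.4 x + 45.6 y = -54304.50
Solving the 2×2 system: x ≈ -100.8, y ≈ -53.7 km.
Check against A (with the unrounded x, y): √((x + 172.3)²+(y − 58.7)²) = 133.21 ≈ 133.21 km. ✓

-100.8 km east, -53.7 km north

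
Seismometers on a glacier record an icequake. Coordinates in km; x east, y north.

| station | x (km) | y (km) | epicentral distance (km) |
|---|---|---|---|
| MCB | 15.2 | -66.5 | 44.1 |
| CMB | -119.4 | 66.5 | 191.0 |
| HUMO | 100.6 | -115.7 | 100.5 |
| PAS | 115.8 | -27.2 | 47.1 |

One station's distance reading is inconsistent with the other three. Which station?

PAS

Solve using three stations at a time. Using MCB, CMB, HUMO (subtract circle equations pairwise → linear system) gives (x, y) ≈ (43.7, -32.9).
Distances from that point to each station vs reported:
  MCB: calculated 44.0 vs reported 44.1 → residual 0.1 km
  CMB: calculated 191.0 vs reported 191.0 → residual 0.0 km
  HUMO: calculated 100.5 vs reported 100.5 → residual 0.0 km
  PAS: calculated 72.3 vs reported 47.1 → residual 25.2 km
MCB, CMB, HUMO are mutually consistent (residuals ≈ 0); PAS is off by 25.2 km.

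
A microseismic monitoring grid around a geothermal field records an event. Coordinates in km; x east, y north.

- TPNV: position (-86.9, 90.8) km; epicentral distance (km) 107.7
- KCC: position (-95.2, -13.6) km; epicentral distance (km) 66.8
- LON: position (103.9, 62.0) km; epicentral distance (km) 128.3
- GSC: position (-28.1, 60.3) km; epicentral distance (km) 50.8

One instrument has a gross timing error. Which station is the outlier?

Solve using three stations at a time. Using TPNV, LON, GSC (subtract circle equations pairwise → linear system) gives (x, y) ≈ (-14.0, 11.5).
Distances from that point to each station vs reported:
  TPNV: calculated 107.7 vs reported 107.7 → residual 0.0 km
  KCC: calculated 85.0 vs reported 66.8 → residual 18.2 km
  LON: calculated 128.3 vs reported 128.3 → residual 0.0 km
  GSC: calculated 50.8 vs reported 50.8 → residual 0.0 km
TPNV, LON, GSC are mutually consistent (residuals ≈ 0); KCC is off by 18.2 km.

KCC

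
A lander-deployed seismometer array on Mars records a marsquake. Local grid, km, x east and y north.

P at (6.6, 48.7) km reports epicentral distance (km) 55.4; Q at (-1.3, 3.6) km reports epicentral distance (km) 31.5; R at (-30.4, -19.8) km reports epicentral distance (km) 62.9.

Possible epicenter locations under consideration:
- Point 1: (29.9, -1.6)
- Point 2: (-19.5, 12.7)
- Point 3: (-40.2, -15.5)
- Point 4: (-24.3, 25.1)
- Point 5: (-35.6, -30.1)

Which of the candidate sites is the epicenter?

Point 1

For each candidate, compare |candidate − station| to the reported distance:
Point 1: residuals P 0.0, Q 0.1, R 0.1 → max 0.1 km
Point 2: residuals P 10.9, Q 11.2, R 28.6 → max 28.6 km
Point 3: residuals P 24.0, Q 11.8, R 52.2 → max 52.2 km
Point 4: residuals P 16.5, Q 0.0, R 17.6 → max 17.6 km
Point 5: residuals P 34.0, Q 16.6, R 51.4 → max 51.4 km
Only Point 1 has all residuals ≈ 0.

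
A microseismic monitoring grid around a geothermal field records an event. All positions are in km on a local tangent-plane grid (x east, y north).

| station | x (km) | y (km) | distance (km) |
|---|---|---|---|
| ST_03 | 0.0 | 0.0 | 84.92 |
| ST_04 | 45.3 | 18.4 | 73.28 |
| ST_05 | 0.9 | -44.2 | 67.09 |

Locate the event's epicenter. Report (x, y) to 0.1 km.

x ≈ 67.6 km, y ≈ -51.4 km

Circle about each station: x² + y² = 84.92²; (x − 45.3)² + (y − 18.4)² = 73.28²; (x − 0.9)² + (y + 44.2)² = 67.09².
Subtracting the ST_03 equation from the ST_04 and ST_05 equations removes the quadratic terms:
90.6 x + 36.8 y = 4232.10
1.8 x − 88.4 y = 4664.79
Solving the 2×2 system: x ≈ 67.6, y ≈ -51.4 km.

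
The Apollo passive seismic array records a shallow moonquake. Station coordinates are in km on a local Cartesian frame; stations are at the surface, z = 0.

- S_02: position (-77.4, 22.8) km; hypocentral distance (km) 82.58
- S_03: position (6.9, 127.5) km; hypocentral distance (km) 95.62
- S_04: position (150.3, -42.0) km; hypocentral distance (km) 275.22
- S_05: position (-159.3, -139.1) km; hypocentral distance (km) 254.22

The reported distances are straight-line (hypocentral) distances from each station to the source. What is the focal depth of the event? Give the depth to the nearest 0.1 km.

20.9 km

Each station gives a sphere (x−x_i)² + (y−y_i)² + z² = d_i² (stations at z=0).
Subtracting the S_02 sphere from S_03 and S_04: z² cancels, leaving linear equations in x and y:
168.6 x + 209.4 y = 7469.53
455.4 x − 129.6 y = -51083.10
Solving: x ≈ -83.002, y ≈ 102.501 km (keep extra digits for the depth step; rounded: -83.0, 102.5).
Then from the S_02 sphere: z² = 82.58² − (x + 77.4)² − (y − 22.8)² with x = -83.002, y = 102.501, so z ≈ 20.876 ≈ 20.9 km.
Check against S_05 (with the unrounded solution): distance 254.22 ≈ 254.22 km. ✓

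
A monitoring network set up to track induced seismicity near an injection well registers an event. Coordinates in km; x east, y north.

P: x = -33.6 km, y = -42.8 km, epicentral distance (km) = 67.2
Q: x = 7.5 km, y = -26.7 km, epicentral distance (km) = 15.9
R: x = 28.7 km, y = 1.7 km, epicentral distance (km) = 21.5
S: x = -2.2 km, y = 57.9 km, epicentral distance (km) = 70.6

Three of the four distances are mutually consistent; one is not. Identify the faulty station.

Solve using three stations at a time. Using Q, R, S (subtract circle equations pairwise → linear system) gives (x, y) ≈ (11.6, -11.3).
Distances from that point to each station vs reported:
  P: calculated 55.1 vs reported 67.2 → residual 12.1 km
  Q: calculated 15.9 vs reported 15.9 → residual 0.0 km
  R: calculated 21.5 vs reported 21.5 → residual 0.0 km
  S: calculated 70.6 vs reported 70.6 → residual 0.0 km
Q, R, S are mutually consistent (residuals ≈ 0); P is off by 12.1 km.

P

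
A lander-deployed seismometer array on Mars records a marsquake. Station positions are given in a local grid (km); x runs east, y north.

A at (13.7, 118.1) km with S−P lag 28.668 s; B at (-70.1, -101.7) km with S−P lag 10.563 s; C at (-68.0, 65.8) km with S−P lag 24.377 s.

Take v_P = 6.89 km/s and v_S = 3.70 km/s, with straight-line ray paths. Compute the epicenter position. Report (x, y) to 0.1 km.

(13.8, -111.0)

Distance from S−P lag: d = Δt · v_P v_S / (v_P − v_S) = Δt · (6.89·3.70)/(6.89−3.70) ≈ 7.9915·Δt.
So d_A = 229.10, d_B = 84.41, d_C = 194.81 km.
Circle about each station: (x − 13.7)² + (y − 118.1)² = 229.10²; (x + 70.1)² + (y + 101.7)² = 84.41²; (x + 68.0)² + (y − 65.8)² = 194.81².
Subtracting pairs of circle equations eliminates x²+y² and gives linear equations (the radical axes):
-167.6 x − 439.6 y = 46483.36
-163.4 x − 104.6 y = 9354.21
Solving the 2×2 system: x ≈ 13.8, y ≈ -111.0 km.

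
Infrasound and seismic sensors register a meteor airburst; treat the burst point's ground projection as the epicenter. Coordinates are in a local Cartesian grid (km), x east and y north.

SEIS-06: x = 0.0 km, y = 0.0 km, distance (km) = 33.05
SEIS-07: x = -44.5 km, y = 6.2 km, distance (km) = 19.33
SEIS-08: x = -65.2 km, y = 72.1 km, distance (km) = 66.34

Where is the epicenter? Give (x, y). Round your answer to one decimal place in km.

x ≈ -28.4 km, y ≈ 16.9 km

Circle about each station: x² + y² = 33.05²; (x + 44.5)² + (y − 6.2)² = 19.33²; (x + 65.2)² + (y − 72.1)² = 66.34².
Subtracting the SEIS-06 equation from the SEIS-07 and SEIS-08 equations removes the quadratic terms:
-89.0 x + 12.4 y = 2737.34
-130.4 x + 144.2 y = 6140.76
Solving the 2×2 system: x ≈ -28.4, y ≈ 16.9 km.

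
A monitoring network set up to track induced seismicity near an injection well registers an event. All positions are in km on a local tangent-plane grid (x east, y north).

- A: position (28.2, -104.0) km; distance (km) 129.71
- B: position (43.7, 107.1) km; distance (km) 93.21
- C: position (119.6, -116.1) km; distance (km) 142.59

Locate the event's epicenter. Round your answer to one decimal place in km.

71.7 km east, 18.2 km north

Circle about each station: (x − 28.2)² + (y + 104.0)² = 129.71²; (x − 43.7)² + (y − 107.1)² = 93.21²; (x − 119.6)² + (y + 116.1)² = 142.59².
Subtracting the A equation from the B and C equations removes the quadratic terms:
31.0 x + 422.2 y = 9905.44
182.8 x − 24.2 y = 12664.91
Solving the 2×2 system: x ≈ 71.7, y ≈ 18.2 km.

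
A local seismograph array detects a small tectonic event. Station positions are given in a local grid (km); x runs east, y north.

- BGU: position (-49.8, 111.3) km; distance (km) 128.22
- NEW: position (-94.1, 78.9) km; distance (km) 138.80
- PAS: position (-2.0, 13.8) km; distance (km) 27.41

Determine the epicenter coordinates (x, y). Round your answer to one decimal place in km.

Circle about each station: (x + 49.8)² + (y − 111.3)² = 128.22²; (x + 94.1)² + (y − 78.9)² = 138.80²; (x + 2.0)² + (y − 13.8)² = 27.41².
Subtracting the BGU equation from the NEW and PAS equations removes the quadratic terms:
-88.6 x − 64.8 y = -2612.78
95.6 x − 195.0 y = 1015.77
Solving the 2×2 system: x ≈ 24.5, y ≈ 6.8 km.
Check against BGU (with the unrounded x, y): √((x + 49.8)²+(y − 111.3)²) = 128.22 ≈ 128.22 km. ✓

x ≈ 24.5 km, y ≈ 6.8 km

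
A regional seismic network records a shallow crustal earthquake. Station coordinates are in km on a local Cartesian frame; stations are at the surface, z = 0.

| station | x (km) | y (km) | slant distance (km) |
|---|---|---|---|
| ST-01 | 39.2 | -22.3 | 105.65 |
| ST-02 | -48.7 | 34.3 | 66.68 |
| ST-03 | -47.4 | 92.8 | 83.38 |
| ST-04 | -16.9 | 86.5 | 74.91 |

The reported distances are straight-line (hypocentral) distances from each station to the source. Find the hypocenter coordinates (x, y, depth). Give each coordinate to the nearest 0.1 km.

x ≈ -20.1 km, y ≈ 41.5 km, depth ≈ 59.8 km

Each station gives a sphere (x−x_i)² + (y−y_i)² + z² = d_i² (stations at z=0).
Subtracting the ST-01 sphere from ST-02 and ST-03: z² cancels, leaving linear equations in x and y:
-175.8 x + 113.2 y = 8229.95
-173.2 x + 230.2 y = 13034.37
Solving: x ≈ -20.086, y ≈ 41.510 km (keep extra digits for the depth step; rounded: -20.1, 41.5).
Then from the ST-01 sphere: z² = 105.65² − (x − 39.2)² − (y + 22.3)² with x = -20.086, y = 41.510, so z ≈ 59.794 ≈ 59.8 km.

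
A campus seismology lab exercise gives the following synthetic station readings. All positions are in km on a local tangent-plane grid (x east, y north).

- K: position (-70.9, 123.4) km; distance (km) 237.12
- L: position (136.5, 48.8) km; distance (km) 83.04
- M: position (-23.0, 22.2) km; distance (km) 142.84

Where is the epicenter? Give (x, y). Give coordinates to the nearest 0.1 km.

Circle about each station: (x + 70.9)² + (y − 123.4)² = 237.12²; (x − 136.5)² + (y − 48.8)² = 83.04²; (x + 23.0)² + (y − 22.2)² = 142.84².
Subtracting pairs of circle equations eliminates x²+y² and gives linear equations (the radical axes):
414.8 x − 149.2 y = 50089.57
95.8 x − 202.4 y = 16590.10
Solving the 2×2 system: x ≈ 110.0, y ≈ -29.9 km.

x ≈ 110.0 km, y ≈ -29.9 km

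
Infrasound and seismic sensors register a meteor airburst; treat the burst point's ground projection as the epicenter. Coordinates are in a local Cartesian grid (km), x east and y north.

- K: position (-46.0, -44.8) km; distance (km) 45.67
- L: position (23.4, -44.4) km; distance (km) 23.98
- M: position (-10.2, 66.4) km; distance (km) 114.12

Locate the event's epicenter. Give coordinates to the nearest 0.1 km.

Circle about each station: (x + 46.0)² + (y + 44.8)² = 45.67²; (x − 23.4)² + (y + 44.4)² = 23.98²; (x + 10.2)² + (y − 66.4)² = 114.12².
Subtracting the K equation from the L and M equations removes the quadratic terms:
138.8 x + 0.8 y = -93.41
71.6 x + 222.4 y = -10547.67
Solving the 2×2 system: x ≈ -0.4, y ≈ -47.3 km.

-0.4 km east, -47.3 km north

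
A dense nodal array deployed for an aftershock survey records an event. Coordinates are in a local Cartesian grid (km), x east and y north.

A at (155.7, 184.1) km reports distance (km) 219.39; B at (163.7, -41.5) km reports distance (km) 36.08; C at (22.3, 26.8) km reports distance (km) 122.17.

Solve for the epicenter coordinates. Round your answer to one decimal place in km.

Circle about each station: (x − 155.7)² + (y − 184.1)² = 219.39²; (x − 163.7)² + (y + 41.5)² = 36.08²; (x − 22.3)² + (y − 26.8)² = 122.17².
Subtracting the A equation from the B and C equations removes the quadratic terms:
16.0 x − 451.2 y = 17214.85
-266.8 x − 314.6 y = -23713.31
Solving the 2×2 system: x ≈ 128.5, y ≈ -33.6 km.

128.5 km east, -33.6 km north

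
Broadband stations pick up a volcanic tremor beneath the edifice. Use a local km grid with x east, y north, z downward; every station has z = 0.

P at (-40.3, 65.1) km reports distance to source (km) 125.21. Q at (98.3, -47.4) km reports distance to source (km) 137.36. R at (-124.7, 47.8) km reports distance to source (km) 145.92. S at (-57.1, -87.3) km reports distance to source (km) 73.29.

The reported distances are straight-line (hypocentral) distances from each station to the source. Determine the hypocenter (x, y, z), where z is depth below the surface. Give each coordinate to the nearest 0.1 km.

x ≈ -28.0 km, y ≈ -47.2 km, depth ≈ 54.0 km

Each station gives a sphere (x−x_i)² + (y−y_i)² + z² = d_i² (stations at z=0).
Subtracting the P sphere from Q and R: z² cancels, leaving linear equations in x and y:
277.2 x − 225.0 y = 2857.32
-168.8 x − 34.6 y = 6357.73
Solving: x ≈ -27.992, y ≈ -47.186 km (keep extra digits for the depth step; rounded: -28.0, -47.2).
Then from the P sphere: z² = 125.21² − (x + 40.3)² − (y − 65.1)² with x = -27.992, y = -47.186, so z ≈ 54.018 ≈ 54.0 km.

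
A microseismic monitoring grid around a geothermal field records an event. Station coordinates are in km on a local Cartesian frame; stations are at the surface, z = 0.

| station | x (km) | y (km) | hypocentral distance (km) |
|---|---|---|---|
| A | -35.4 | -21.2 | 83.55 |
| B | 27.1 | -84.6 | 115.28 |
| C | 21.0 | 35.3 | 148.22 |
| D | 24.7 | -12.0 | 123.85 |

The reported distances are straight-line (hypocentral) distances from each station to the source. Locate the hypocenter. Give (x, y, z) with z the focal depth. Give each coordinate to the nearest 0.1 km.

(-67.4, -65.5, 63.2)

Each station gives a sphere (x−x_i)² + (y−y_i)² + z² = d_i² (stations at z=0).
Subtracting the A sphere from B and C: z² cancels, leaving linear equations in x and y:
125.0 x − 126.8 y = -119.91
112.8 x + 113.0 y = -15004.08
Solving: x ≈ -67.401, y ≈ -65.498 km (keep extra digits for the depth step; rounded: -67.4, -65.5).
Then from the A sphere: z² = 83.55² − (x + 35.4)² − (y + 21.2)² with x = -67.401, y = -65.498, so z ≈ 63.200 ≈ 63.2 km.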